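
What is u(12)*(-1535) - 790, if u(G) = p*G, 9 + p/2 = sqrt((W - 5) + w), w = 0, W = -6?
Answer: 330770 - 36840*I*sqrt(11) ≈ 3.3077e+5 - 1.2218e+5*I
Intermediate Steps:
p = -18 + 2*I*sqrt(11) (p = -18 + 2*sqrt((-6 - 5) + 0) = -18 + 2*sqrt(-11 + 0) = -18 + 2*sqrt(-11) = -18 + 2*(I*sqrt(11)) = -18 + 2*I*sqrt(11) ≈ -18.0 + 6.6332*I)
u(G) = G*(-18 + 2*I*sqrt(11)) (u(G) = (-18 + 2*I*sqrt(11))*G = G*(-18 + 2*I*sqrt(11)))
u(12)*(-1535) - 790 = (2*12*(-9 + I*sqrt(11)))*(-1535) - 790 = (-216 + 24*I*sqrt(11))*(-1535) - 790 = (331560 - 36840*I*sqrt(11)) - 790 = 330770 - 36840*I*sqrt(11)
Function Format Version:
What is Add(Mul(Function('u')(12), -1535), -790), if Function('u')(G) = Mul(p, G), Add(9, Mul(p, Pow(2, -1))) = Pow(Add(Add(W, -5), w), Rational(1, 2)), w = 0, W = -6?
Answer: Add(330770, Mul(-36840, I, Pow(11, Rational(1, 2)))) ≈ Add(3.3077e+5, Mul(-1.2218e+5, I))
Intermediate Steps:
p = Add(-18, Mul(2, I, Pow(11, Rational(1, 2)))) (p = Add(-18, Mul(2, Pow(Add(Add(-6, -5), 0), Rational(1, 2)))) = Add(-18, Mul(2, Pow(Add(-11, 0), Rational(1, 2)))) = Add(-18, Mul(2, Pow(-11, Rational(1, 2)))) = Add(-18, Mul(2, Mul(I, Pow(11, Rational(1, 2))))) = Add(-18, Mul(2, I, Pow(11, Rational(1, 2)))) ≈ Add(-18.000, Mul(6.6332, I)))
Function('u')(G) = Mul(G, Add(-18, Mul(2, I, Pow(11, Rational(1, 2))))) (Function('u')(G) = Mul(Add(-18, Mul(2, I, Pow(11, Rational(1, 2)))), G) = Mul(G, Add(-18, Mul(2, I, Pow(11, Rational(1, 2))))))
Add(Mul(Function('u')(12), -1535), -790) = Add(Mul(Mul(2, 12, Add(-9, Mul(I, Pow(11, Rational(1, 2))))), -1535), -790) = Add(Mul(Add(-216, Mul(24, I, Pow(11, Rational(1, 2)))), -1535), -790) = Add(Add(331560, Mul(-36840, I, Pow(11, Rational(1, 2)))), -790) = Add(330770, Mul(-36840, I, Pow(11, Rational(1, 2))))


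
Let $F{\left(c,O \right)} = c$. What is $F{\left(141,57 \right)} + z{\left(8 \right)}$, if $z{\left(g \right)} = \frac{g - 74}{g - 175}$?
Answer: $\frac{23613}{167} \approx 141.4$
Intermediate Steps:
$z{\left(g \right)} = \frac{-74 + g}{-175 + g}$
$F{\left(141,57 \right)} + z{\left(8 \right)} = 141 + \frac{-74 + 8}{-175 + 8} = 141 + \frac{1}{-167} \left(-66\right) = 141 - - \frac{66}{167} = 141 + \frac{66}{167} = \frac{23613}{167}$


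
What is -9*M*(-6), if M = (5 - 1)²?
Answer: 864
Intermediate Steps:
M = 16 (M = 4² = 16)
-9*M*(-6) = -9*16*(-6) = -144*(-6) = 864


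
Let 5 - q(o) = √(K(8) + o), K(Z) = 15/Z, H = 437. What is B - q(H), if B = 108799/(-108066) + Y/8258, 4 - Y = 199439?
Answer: -6728162498/223102257 + √7022/4 ≈ -9.2080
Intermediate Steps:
Y = -199435 (Y = 4 - 1*199439 = 4 - 199439 = -199435)
B = -5612651213/223102257 (B = 108799/(-108066) - 199435/8258 = 108799*(-1/108066) - 199435*1/8258 = -108799/108066 - 199435/8258 = -5612651213/223102257 ≈ -25.157)
q(o) = 5 - √(15/8 + o)
B - q(H) = -5612651213/223102257 - (5 - √(30 + 16*437)/4) = -5612651213/223102257 - (5 - √(30 + 6992)/4) = -5612651213/223102257 - (5 - √7022/4) = -5612651213/223102257 + (-5 + √7022/4) = -6728162498/223102257 + √7022/4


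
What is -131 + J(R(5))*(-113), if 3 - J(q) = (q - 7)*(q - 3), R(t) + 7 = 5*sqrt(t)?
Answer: 29475 - 13560*sqrt(5) ≈ -846.08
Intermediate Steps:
R(t) = -7 + 5*sqrt(t)
J(q) = 3 - (-7 + q)*(-3 + q) (J(q) = 3 - (q - 7)*(q - 3) = 3 - (-7 + q)*(-3 + q))
-131 + J(R(5))*(-113) = -131 + (-18 - (-7 + 5*sqrt(5))**2 + 10*(-7 + 5*sqrt(5)))*(-113) = -131 + (-18 - (-7 + 5*sqrt(5))**2 + (-70 + 50*sqrt(5)))*(-113) = -131 + (-88 - (-7 + 5*sqrt(5))**2 + 50*sqrt(5))*(-113) = -131 + (9944 - 5650*sqrt(5) + 113*(-7 + 5*sqrt(5))**2) = 9813 - 5650*sqrt(5) + 113*(-7 + 5*sqrt(5))**2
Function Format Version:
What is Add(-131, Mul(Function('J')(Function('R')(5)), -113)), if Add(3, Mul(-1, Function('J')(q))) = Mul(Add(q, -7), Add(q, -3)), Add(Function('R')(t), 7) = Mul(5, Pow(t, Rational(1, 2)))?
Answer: Add(29475, Mul(-13560, Pow(5, Rational(1, 2)))) ≈ -846.08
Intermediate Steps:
Function('R')(t) = Add(-7, Mul(5, Pow(t, Rational(1, 2))))
Function('J')(q) = Add(3, Mul(-1, Add(-7, q), Add(-3, q))) (Function('J')(q) = Add(3, Mul(-1, Mul(Add(q, -7), Add(q, -3)))) = Add(3, Mul(-1, Mul(Add(-7, q), Add(-3, q)))) = Add(3, Mul(-1, Add(-7, q), Add(-3, q))))
Add(-131, Mul(Function('J')(Function('R')(5)), -113)) = Add(-131, Mul(Add(-18, Mul(-1, Pow(Add(-7, Mul(5, Pow(5, Rational(1, 2)))), 2)), Mul(10, Add(-7, Mul(5, Pow(5, Rational(1, 2)))))), -113)) = Add(-131, Mul(Add(-18, Mul(-1, Pow(Add(-7, Mul(5, Pow(5, Rational(1, 2)))), 2)), Add(-70, Mul(50, Pow(5, Rational(1, 2))))), -113)) = Add(-131, Mul(Add(-88, Mul(-1, Pow(Add(-7, Mul(5, Pow(5, Rational(1, 2)))), 2)), Mul(50, Pow(5, Rational(1, 2)))), -113)) = Add(-131, Add(9944, Mul(-5650, Pow(5, Rational(1, 2))), Mul(113, Pow(Add(-7, Mul(5, Pow(5, Rational(1, 2)))), 2)))) = Add(9813, Mul(-5650, Pow(5, Rational(1, 2))), Mul(113, Pow(Add(-7, Mul(5, Pow(5, Rational(1, 2)))), 2)))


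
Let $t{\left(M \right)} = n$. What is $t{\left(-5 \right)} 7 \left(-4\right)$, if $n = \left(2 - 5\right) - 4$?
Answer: $196$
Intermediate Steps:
$n = -7$ ($n = -3 - 4 = -7$)
$t{\left(M \right)} = -7$
$t{\left(-5 \right)} 7 \left(-4\right) = \left(-7\right) 7 \left(-4\right) = \left(-49\right) \left(-4\right) = 196$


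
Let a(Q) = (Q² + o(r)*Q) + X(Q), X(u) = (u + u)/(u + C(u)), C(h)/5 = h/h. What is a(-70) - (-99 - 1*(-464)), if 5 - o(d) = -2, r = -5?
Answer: 52613/13 ≈ 4047.2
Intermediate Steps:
o(d) = 7 (o(d) = 5 - 1*(-2) = 5 + 2 = 7)
C(h) = 5 (C(h) = 5*(h/h) = 5*1 = 5)
X(u) = 2*u/(5 + u) (X(u) = (u + u)/(u + 5) = (2*u)/(5 + u) = 2*u/(5 + u))
a(Q) = Q² + 7*Q + 2*Q/(5 + Q) (a(Q) = (Q² + 7*Q) + 2*Q/(5 + Q) = Q² + 7*Q + 2*Q/(5 + Q))
a(-70) - (-99 - 1*(-464)) = -70*(2 + (5 - 70)*(7 - 70))/(5 - 70) - (-99 - 1*(-464)) = -70*(2 - 65*(-63))/(-65) - (-99 + 464) = -70*(-1/65)*(2 + 4095) - 1*365 = -70*(-1/65)*4097 - 365 = 57358/13 - 365 = 52613/13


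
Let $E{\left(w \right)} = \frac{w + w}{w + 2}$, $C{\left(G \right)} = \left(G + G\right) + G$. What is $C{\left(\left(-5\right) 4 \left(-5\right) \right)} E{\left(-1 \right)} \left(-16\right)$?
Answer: $9600$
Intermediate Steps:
$C{\left(G \right)} = 3 G$ ($C{\left(G \right)} = 2 G + G = 3 G$)
$E{\left(w \right)} = \frac{2 w}{2 + w}$
$C{\left(\left(-5\right) 4 \left(-5\right) \right)} E{\left(-1 \right)} \left(-16\right) = 3 \left(-5\right) 4 \left(-5\right) 2 \left(-1\right) \frac{1}{2 - 1} \left(-16\right) = 3 \left(\left(-20\right) \left(-5\right)\right) 2 \left(-1\right) 1^{-1} \left(-16\right) = 3 \cdot 100 \cdot 2 \left(-1\right) 1 \left(-16\right) = 300 \left(-2\right) \left(-16\right) = \left(-600\right) \left(-16\right) = 9600$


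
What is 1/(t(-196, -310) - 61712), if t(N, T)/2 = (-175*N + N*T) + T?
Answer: 1/127788 ≈ 7.8255e-6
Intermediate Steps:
t(N, T) = -350*N + 2*T + 2*N*T (t(N, T) = 2*((-175*N + N*T) + T) = 2*(T - 175*N + N*T) = -350*N + 2*T + 2*N*T)
1/(t(-196, -310) - 61712) = 1/((-350*(-196) + 2*(-310) + 2*(-196)*(-310)) - 61712) = 1/((68600 - 620 + 121520) - 61712) = 1/(189500 - 61712) = 1/127788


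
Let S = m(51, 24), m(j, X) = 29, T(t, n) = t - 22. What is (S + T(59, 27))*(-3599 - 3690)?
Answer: -481074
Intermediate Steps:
T(t, n) = -22 + t
S = 29
(S + T(59, 27))*(-3599 - 3690) = (29 + (-22 + 59))*(-3599 - 3690) = (29 + 37)*(-7289) = 66*(-7289) = -481074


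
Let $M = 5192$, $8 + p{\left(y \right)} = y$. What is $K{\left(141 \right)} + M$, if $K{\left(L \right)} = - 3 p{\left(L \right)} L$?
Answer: $-51067$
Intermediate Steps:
$p{\left(y \right)} = -8 + y$
$K{\left(L \right)} = L \left(24 - 3 L\right)$ ($K{\left(L \right)} = - 3 \left(-8 + L\right) L = \left(24 - 3 L\right) L = L \left(24 - 3 L\right)$)
$K{\left(141 \right)} + M = 3 \cdot 141 \left(8 - 141\right) + 5192 = 3 \cdot 141 \left(-133\right) + 5192 = -56259 + 5192 = -51067$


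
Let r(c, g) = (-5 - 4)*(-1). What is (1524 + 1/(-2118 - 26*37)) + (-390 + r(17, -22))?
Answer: 3520439/3080 ≈ 1143.0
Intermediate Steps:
r(c, g) = 9 (r(c, g) = -9*(-1) = 9)
(1524 + 1/(-2118 - 26*37)) + (-390 + r(17, -22)) = (1524 + 1/(-2118 - 26*37)) + (-390 + 9) = (1524 + 1/(-2118 - 962)) - 381 = (1524 + 1/(-3080)) - 381 = (1524 - 1/3080) - 381 = 4693919/3080 - 381 = 3520439/3080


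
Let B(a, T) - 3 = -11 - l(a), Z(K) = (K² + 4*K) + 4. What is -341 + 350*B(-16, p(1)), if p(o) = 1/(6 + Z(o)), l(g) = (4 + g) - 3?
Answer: 2109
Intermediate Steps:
Z(K) = 4 + K² + 4*K
l(g) = 1 + g
p(o) = 1/(10 + o² + 4*o) (p(o) = 1/(6 + (4 + o² + 4*o)) = 1/(10 + o² + 4*o))
B(a, T) = -9 - a (B(a, T) = 3 + (-11 - (1 + a)) = 3 + (-11 + (-1 - a)) = 3 + (-12 - a) = -9 - a)
-341 + 350*B(-16, p(1)) = -341 + 350*(-9 - 1*(-16)) = -341 + 350*(-9 + 16) = -341 + 350*7 = -341 + 2450 = 2109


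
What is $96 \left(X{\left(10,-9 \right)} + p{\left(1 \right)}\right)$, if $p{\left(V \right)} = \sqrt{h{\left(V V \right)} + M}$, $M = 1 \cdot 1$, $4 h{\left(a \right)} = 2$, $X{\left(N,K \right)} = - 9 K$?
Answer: $7776 + 48 \sqrt{6} \approx 7893.6$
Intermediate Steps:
$h{\left(a \right)} = \frac{1}{2}$ ($h{\left(a \right)} = \frac{1}{4} \cdot 2 = \frac{1}{2}$)
$M = 1$
$p{\left(V \right)} = \frac{\sqrt{6}}{2}$ ($p{\left(V \right)} = \sqrt{\frac{1}{2} + 1} = \sqrt{\frac{3}{2}} = \frac{\sqrt{6}}{2}$)
$96 \left(X{\left(10,-9 \right)} + p{\left(1 \right)}\right) = 96 \left(\left(-9\right) \left(-9\right) + \frac{\sqrt{6}}{2}\right) = 96 \left(81 + \frac{\sqrt{6}}{2}\right) = 7776 + 48 \sqrt{6}$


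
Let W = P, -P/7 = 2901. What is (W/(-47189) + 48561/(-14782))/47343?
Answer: -663788985/11008001800238 ≈ -6.0301e-5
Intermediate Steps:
P = -20307 (P = -7*2901 = -20307)
W = -20307
(W/(-47189) + 48561/(-14782))/47343 = (-20307/(-47189) + 48561/(-14782))/47343 = (-20307*(-1/47189) + 48561*(-1/14782))*(1/47343) = (20307/47189 - 48561/14782)*(1/47343) = -1991366955/697547798*1/47343 = -663788985/11008001800238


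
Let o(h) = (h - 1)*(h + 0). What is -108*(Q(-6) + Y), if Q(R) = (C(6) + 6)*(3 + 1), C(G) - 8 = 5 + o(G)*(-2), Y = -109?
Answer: 29484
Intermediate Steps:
o(h) = h*(-1 + h) (o(h) = (-1 + h)*h = h*(-1 + h))
C(G) = 13 - 2*G*(-1 + G) (C(G) = 8 + (5 + (G*(-1 + G))*(-2)) = 8 + (5 - 2*G*(-1 + G)) = 13 - 2*G*(-1 + G))
Q(R) = -164 (Q(R) = ((13 - 2*6*(-1 + 6)) + 6)*(3 + 1) = ((13 - 2*6*5) + 6)*4 = ((13 - 60) + 6)*4 = (-47 + 6)*4 = -41*4 = -164)
-108*(Q(-6) + Y) = -108*(-164 - 109) = -108*(-273) = 29484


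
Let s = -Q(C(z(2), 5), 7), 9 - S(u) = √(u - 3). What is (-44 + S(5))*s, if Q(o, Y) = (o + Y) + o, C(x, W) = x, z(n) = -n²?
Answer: -35 - √2 ≈ -36.414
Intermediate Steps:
S(u) = 9 - √(-3 + u) (S(u) = 9 - √(u - 3) = 9 - √(-3 + u))
Q(o, Y) = Y + 2*o (Q(o, Y) = (Y + o) + o = Y + 2*o)
s = 1 (s = -(7 + 2*(-1*2²)) = -(7 + 2*(-1*4)) = -(7 + 2*(-4)) = -(7 - 8) = -1*(-1) = 1)
(-44 + S(5))*s = (-44 + (9 - √(-3 + 5)))*1 = (-44 + (9 - √2))*1 = (-35 - √2)*1 = -35 - √2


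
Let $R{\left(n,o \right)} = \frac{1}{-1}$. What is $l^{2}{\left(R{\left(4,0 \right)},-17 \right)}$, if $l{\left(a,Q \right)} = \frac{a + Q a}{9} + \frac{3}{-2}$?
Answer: $\frac{25}{324} \approx 0.07716$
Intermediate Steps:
$R{\left(n,o \right)} = -1$
$l{\left(a,Q \right)} = - \frac{3}{2} + \frac{a}{9} + \frac{Q a}{9}$ ($l{\left(a,Q \right)} = \left(a + Q a\right) \frac{1}{9} + 3 \left(- \frac{1}{2}\right) = \left(\frac{a}{9} + \frac{Q a}{9}\right) - \frac{3}{2} = - \frac{3}{2} + \frac{a}{9} + \frac{Q a}{9}$)
$l^{2}{\left(R{\left(4,0 \right)},-17 \right)} = \left(- \frac{3}{2} + \frac{1}{9} \left(-1\right) + \frac{1}{9} \left(-17\right) \left(-1\right)\right)^{2} = \left(- \frac{3}{2} - \frac{1}{9} + \frac{17}{9}\right)^{2} = \left(\frac{5}{18}\right)^{2} = \frac{25}{324}$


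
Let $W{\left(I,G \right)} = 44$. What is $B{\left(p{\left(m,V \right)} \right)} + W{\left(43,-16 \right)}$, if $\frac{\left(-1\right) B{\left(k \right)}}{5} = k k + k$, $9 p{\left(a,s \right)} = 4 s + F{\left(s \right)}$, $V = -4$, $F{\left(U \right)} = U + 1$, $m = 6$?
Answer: $\frac{2614}{81} \approx 32.272$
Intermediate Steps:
$F{\left(U \right)} = 1 + U$
$p{\left(a,s \right)} = \frac{1}{9} + \frac{5 s}{9}$ ($p{\left(a,s \right)} = \frac{4 s + \left(1 + s\right)}{9} = \frac{1 + 5 s}{9} = \frac{1}{9} + \frac{5 s}{9}$)
$B{\left(k \right)} = - 5 k - 5 k^{2}$ ($B{\left(k \right)} = - 5 \left(k k + k\right) = - 5 \left(k^{2} + k\right) = - 5 \left(k + k^{2}\right) = - 5 k - 5 k^{2}$)
$B{\left(p{\left(m,V \right)} \right)} + W{\left(43,-16 \right)} = - 5 \left(\frac{1}{9} + \frac{5}{9} \left(-4\right)\right) \left(1 + \left(\frac{1}{9} + \frac{5}{9} \left(-4\right)\right)\right) + 44 = - 5 \left(\frac{1}{9} - \frac{20}{9}\right) \left(1 + \left(\frac{1}{9} - \frac{20}{9}\right)\right) + 44 = \left(-5\right) \left(- \frac{19}{9}\right) \left(1 - \frac{19}{9}\right) + 44 = \left(-5\right) \left(- \frac{19}{9}\right) \left(- \frac{10}{9}\right) + 44 = - \frac{950}{81} + 44 = \frac{2614}{81}$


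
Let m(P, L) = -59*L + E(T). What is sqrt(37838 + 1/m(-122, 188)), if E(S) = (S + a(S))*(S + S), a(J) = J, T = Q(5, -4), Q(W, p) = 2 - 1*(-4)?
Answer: sqrt(1133803407751)/5474 ≈ 194.52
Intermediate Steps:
Q(W, p) = 6 (Q(W, p) = 2 + 4 = 6)
T = 6
E(S) = 4*S**2 (E(S) = (S + S)*(S + S) = (2*S)*(2*S) = 4*S**2)
m(P, L) = 144 - 59*L (m(P, L) = -59*L + 4*6**2 = -59*L + 4*36 = -59*L + 144 = 144 - 59*L)
sqrt(37838 + 1/m(-122, 188)) = sqrt(37838 + 1/(144 - 59*188)) = sqrt(37838 + 1/(144 - 11092)) = sqrt(37838 + 1/(-10948)) = sqrt(37838 - 1/10948) = sqrt(414250423/10948) = sqrt(1133803407751)/5474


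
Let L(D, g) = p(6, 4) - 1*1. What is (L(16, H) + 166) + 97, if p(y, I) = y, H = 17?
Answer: 268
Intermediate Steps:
L(D, g) = 5 (L(D, g) = 6 - 1*1 = 6 - 1 = 5)
(L(16, H) + 166) + 97 = (5 + 166) + 97 = 171 + 97 = 268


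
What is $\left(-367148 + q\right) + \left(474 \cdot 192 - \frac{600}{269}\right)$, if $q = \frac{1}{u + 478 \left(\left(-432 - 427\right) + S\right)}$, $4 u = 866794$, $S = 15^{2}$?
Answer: $- \frac{12829066278358}{46458183} \approx -2.7614 \cdot 10^{5}$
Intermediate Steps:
$S = 225$
$u = \frac{433397}{2}$ ($u = \frac{1}{4} \cdot 866794 = \frac{433397}{2} \approx 2.167 \cdot 10^{5}$)
$q = - \frac{2}{172707}$ ($q = \frac{1}{\frac{433397}{2} + 478 \left(\left(-432 - 427\right) + 225\right)} = \frac{1}{\frac{433397}{2} + 478 \left(-859 + 225\right)} = \frac{1}{\frac{433397}{2} + 478 \left(-634\right)} = \frac{1}{\frac{433397}{2} - 303052} = \frac{1}{- \frac{172707}{2}} = - \frac{2}{172707} \approx -1.158 \cdot 10^{-5}$)
$\left(-367148 + q\right) + \left(474 \cdot 192 - \frac{600}{269}\right) = \left(-367148 - \frac{2}{172707}\right) + \left(474 \cdot 192 - \frac{600}{269}\right) = - \frac{63409029638}{172707} + \left(91008 - \frac{600}{269}\right) = - \frac{63409029638}{172707} + \frac{24480552}{269} = - \frac{12829066278358}{46458183}$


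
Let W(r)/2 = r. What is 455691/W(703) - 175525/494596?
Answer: 112568078843/347700988 ≈ 323.75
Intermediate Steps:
W(r) = 2*r
455691/W(703) - 175525/494596 = 455691/((2*703)) - 175525/494596 = 455691/1406 - 175525*1/494596 = 455691*(1/1406) - 175525/494596 = 455691/1406 - 175525/494596 = 112568078843/347700988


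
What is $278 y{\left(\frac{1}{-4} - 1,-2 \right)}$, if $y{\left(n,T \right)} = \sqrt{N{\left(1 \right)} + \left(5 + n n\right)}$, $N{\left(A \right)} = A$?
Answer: $\frac{1529}{2} \approx 764.5$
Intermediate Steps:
$y{\left(n,T \right)} = \sqrt{6 + n^{2}}$ ($y{\left(n,T \right)} = \sqrt{1 + \left(5 + n n\right)} = \sqrt{1 + \left(5 + n^{2}\right)} = \sqrt{6 + n^{2}}$)
$278 y{\left(\frac{1}{-4} - 1,-2 \right)} = 278 \sqrt{6 + \left(\frac{1}{-4} - 1\right)^{2}} = 278 \sqrt{6 + \left(- \frac{1}{4} - 1\right)^{2}} = 278 \sqrt{6 + \left(- \frac{5}{4}\right)^{2}} = 278 \sqrt{6 + \frac{25}{16}} = 278 \sqrt{\frac{121}{16}} = 278 \cdot \frac{11}{4} = \frac{1529}{2}$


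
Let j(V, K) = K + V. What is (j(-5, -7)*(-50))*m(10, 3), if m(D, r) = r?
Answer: 1800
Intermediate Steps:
(j(-5, -7)*(-50))*m(10, 3) = ((-7 - 5)*(-50))*3 = -12*(-50)*3 = 600*3 = 1800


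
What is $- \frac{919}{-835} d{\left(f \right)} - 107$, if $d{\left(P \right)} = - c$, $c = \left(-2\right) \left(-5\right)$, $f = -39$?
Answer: $- \frac{19707}{167} \approx -118.01$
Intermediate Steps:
$c = 10$
$d{\left(P \right)} = -10$ ($d{\left(P \right)} = \left(-1\right) 10 = -10$)
$- \frac{919}{-835} d{\left(f \right)} - 107 = - \frac{919}{-835} \left(-10\right) - 107 = \left(-919\right) \left(- \frac{1}{835}\right) \left(-10\right) - 107 = \frac{919}{835} \left(-10\right) - 107 = - \frac{1838}{167} - 107 = - \frac{19707}{167}$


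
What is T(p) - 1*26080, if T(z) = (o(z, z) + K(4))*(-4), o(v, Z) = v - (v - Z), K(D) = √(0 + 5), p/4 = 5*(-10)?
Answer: -25280 - 4*√5 ≈ -25289.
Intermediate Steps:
p = -200 (p = 4*(5*(-10)) = 4*(-50) = -200)
K(D) = √5
o(v, Z) = Z (o(v, Z) = v + (Z - v) = Z)
T(z) = -4*z - 4*√5 (T(z) = (z + √5)*(-4) = -4*z - 4*√5)
T(p) - 1*26080 = (-4*(-200) - 4*√5) - 1*26080 = (800 - 4*√5) - 26080 = -25280 - 4*√5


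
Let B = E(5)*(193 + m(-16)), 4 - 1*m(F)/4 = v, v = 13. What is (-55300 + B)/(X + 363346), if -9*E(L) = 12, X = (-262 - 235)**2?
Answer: -166528/1831065 ≈ -0.090946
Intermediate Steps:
X = 247009 (X = (-497)**2 = 247009)
E(L) = -4/3 (E(L) = -1/9*12 = -4/3)
m(F) = -36 (m(F) = 16 - 4*13 = 16 - 52 = -36)
B = -628/3 (B = -4*(193 - 36)/3 = -4/3*157 = -628/3 ≈ -209.33)
(-55300 + B)/(X + 363346) = (-55300 - 628/3)/(247009 + 363346) = -166528/3/610355 = -166528/3*1/610355 = -166528/1831065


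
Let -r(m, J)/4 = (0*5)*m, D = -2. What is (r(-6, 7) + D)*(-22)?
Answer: 44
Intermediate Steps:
r(m, J) = 0 (r(m, J) = -4*0*5*m = -0*m = -4*0 = 0)
(r(-6, 7) + D)*(-22) = (0 - 2)*(-22) = -2*(-22) = 44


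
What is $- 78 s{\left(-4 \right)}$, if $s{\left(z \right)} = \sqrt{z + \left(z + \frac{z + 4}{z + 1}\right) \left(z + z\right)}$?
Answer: $- 156 \sqrt{7} \approx -412.74$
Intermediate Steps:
$s{\left(z \right)} = \sqrt{z + 2 z \left(z + \frac{4 + z}{1 + z}\right)}$ ($s{\left(z \right)} = \sqrt{z + \left(z + \frac{4 + z}{1 + z}\right) 2 z} = \sqrt{z + 2 z \left(z + \frac{4 + z}{1 + z}\right)}$)
$- 78 s{\left(-4 \right)} = - 78 \sqrt{- \frac{4 \left(9 + 2 \left(-4\right)^{2} + 5 \left(-4\right)\right)}{1 - 4}} = - 78 \sqrt{- \frac{4 \left(9 + 2 \cdot 16 - 20\right)}{-3}} = - 78 \sqrt{\left(-4\right) \left(- \frac{1}{3}\right) \left(9 + 32 - 20\right)} = - 78 \sqrt{\left(-4\right) \left(- \frac{1}{3}\right) 21} = - 78 \sqrt{28} = - 78 \cdot 2 \sqrt{7} = - 156 \sqrt{7}$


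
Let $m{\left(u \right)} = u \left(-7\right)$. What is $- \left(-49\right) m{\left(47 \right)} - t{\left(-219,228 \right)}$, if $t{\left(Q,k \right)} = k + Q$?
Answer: $-16130$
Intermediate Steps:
$m{\left(u \right)} = - 7 u$
$t{\left(Q,k \right)} = Q + k$
$- \left(-49\right) m{\left(47 \right)} - t{\left(-219,228 \right)} = - \left(-49\right) \left(\left(-7\right) 47\right) - \left(-219 + 228\right) = - \left(-49\right) \left(-329\right) - 9 = \left(-1\right) 16121 - 9 = -16121 - 9 = -16130$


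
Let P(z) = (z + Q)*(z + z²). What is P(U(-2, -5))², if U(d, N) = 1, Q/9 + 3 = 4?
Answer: 400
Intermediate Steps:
Q = 9 (Q = -27 + 9*4 = -27 + 36 = 9)
P(z) = (9 + z)*(z + z²) (P(z) = (z + 9)*(z + z²) = (9 + z)*(z + z²))
P(U(-2, -5))² = (1*(9 + 1² + 10*1))² = (1*(9 + 1 + 10))² = (1*20)² = 20² = 400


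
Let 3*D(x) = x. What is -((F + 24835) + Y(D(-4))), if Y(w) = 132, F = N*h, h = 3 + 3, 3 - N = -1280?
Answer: -32665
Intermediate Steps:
N = 1283 (N = 3 - 1*(-1280) = 3 + 1280 = 1283)
D(x) = x/3
h = 6
F = 7698 (F = 1283*6 = 7698)
-((F + 24835) + Y(D(-4))) = -((7698 + 24835) + 132) = -(32533 + 132) = -1*32665 = -32665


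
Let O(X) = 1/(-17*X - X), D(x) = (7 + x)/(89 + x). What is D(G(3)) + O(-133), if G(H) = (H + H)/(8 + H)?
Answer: 199687/2358090 ≈ 0.084682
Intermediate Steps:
G(H) = 2*H/(8 + H) (G(H) = (2*H)/(8 + H) = 2*H/(8 + H))
D(x) = (7 + x)/(89 + x)
O(X) = -1/(18*X) (O(X) = 1/(-18*X) = -1/(18*X))
D(G(3)) + O(-133) = (7 + 2*3/(8 + 3))/(89 + 2*3/(8 + 3)) - 1/18/(-133) = (7 + 2*3/11)/(89 + 2*3/11) - 1/18*(-1/133) = (7 + 2*3*(1/11))/(89 + 2*3*(1/11)) + 1/2394 = (7 + 6/11)/(89 + 6/11) + 1/2394 = (83/11)/(985/11) + 1/2394 = (11/985)*(83/11) + 1/2394 = 83/985 + 1/2394 = 199687/2358090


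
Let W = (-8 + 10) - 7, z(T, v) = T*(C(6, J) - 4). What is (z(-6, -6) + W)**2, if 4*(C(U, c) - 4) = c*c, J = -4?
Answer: 841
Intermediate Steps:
C(U, c) = 4 + c**2/4 (C(U, c) = 4 + (c*c)/4 = 4 + c**2/4)
z(T, v) = 4*T (z(T, v) = T*((4 + (1/4)*(-4)**2) - 4) = T*((4 + (1/4)*16) - 4) = T*((4 + 4) - 4) = T*(8 - 4) = T*4 = 4*T)
W = -5 (W = 2 - 7 = -5)
(z(-6, -6) + W)**2 = (4*(-6) - 5)**2 = (-24 - 5)**2 = (-29)**2 = 841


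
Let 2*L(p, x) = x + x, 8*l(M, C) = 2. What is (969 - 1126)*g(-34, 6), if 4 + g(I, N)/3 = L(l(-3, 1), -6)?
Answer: 4710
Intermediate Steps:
l(M, C) = ¼ (l(M, C) = (⅛)*2 = ¼)
L(p, x) = x (L(p, x) = (x + x)/2 = (2*x)/2 = x)
g(I, N) = -30 (g(I, N) = -12 + 3*(-6) = -12 - 18 = -30)
(969 - 1126)*g(-34, 6) = (969 - 1126)*(-30) = -157*(-30) = 4710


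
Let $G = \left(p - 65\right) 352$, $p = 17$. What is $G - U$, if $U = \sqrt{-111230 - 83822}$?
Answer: $-16896 - 22 i \sqrt{403} \approx -16896.0 - 441.65 i$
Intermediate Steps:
$G = -16896$ ($G = \left(17 - 65\right) 352 = \left(-48\right) 352 = -16896$)
$U = 22 i \sqrt{403}$ ($U = \sqrt{-195052} = 22 i \sqrt{403} \approx 441.65 i$)
$G - U = -16896 - 22 i \sqrt{403}$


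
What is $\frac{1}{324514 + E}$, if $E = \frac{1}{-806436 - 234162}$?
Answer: $\frac{1040598}{337688619371} \approx 3.0815 \cdot 10^{-6}$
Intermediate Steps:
$E = - \frac{1}{1040598}$ ($E = \frac{1}{-1040598} = - \frac{1}{1040598} \approx -9.6099 \cdot 10^{-7}$)
$\frac{1}{324514 + E} = \frac{1}{324514 - \frac{1}{1040598}} = \frac{1}{\frac{337688619371}{1040598}} = \frac{1040598}{337688619371}$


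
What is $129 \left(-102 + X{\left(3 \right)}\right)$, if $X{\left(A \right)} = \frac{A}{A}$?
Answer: $-13029$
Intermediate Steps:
$X{\left(A \right)} = 1$
$129 \left(-102 + X{\left(3 \right)}\right) = 129 \left(-102 + 1\right) = 129 \left(-101\right) = -13029$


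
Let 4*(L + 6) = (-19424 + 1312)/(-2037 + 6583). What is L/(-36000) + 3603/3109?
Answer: 147437861659/127201626000 ≈ 1.1591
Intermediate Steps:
L = -15902/2273 (L = -6 + ((-19424 + 1312)/(-2037 + 6583))/4 = -6 + (-18112/4546)/4 = -6 + (-18112*1/4546)/4 = -6 + (¼)*(-9056/2273) = -6 - 2264/2273 = -15902/2273 ≈ -6.9960)
L/(-36000) + 3603/3109 = -15902/2273/(-36000) + 3603/3109 = -15902/2273*(-1/36000) + 3603*(1/3109) = 7951/40914000 + 3603/3109 = 147437861659/127201626000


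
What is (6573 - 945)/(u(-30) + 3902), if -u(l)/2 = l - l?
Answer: 2814/1951 ≈ 1.4423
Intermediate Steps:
u(l) = 0 (u(l) = -2*(l - l) = -2*0 = 0)
(6573 - 945)/(u(-30) + 3902) = (6573 - 945)/(0 + 3902) = 5628/3902 = 5628*(1/3902) = 2814/1951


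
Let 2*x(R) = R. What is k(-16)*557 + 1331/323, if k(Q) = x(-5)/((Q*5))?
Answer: 222503/10336 ≈ 21.527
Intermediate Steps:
x(R) = R/2
k(Q) = -1/(2*Q) (k(Q) = ((½)*(-5))/((Q*5)) = -5*1/(5*Q)/2 = -1/(2*Q))
k(-16)*557 + 1331/323 = -½/(-16)*557 + 1331/323 = -½*(-1/16)*557 + 1331*(1/323) = (1/32)*557 + 1331/323 = 557/32 + 1331/323 = 222503/10336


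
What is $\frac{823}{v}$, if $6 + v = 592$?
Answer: $\frac{823}{586} \approx 1.4044$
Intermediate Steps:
$v = 586$ ($v = -6 + 592 = 586$)
$\frac{823}{v} = \frac{823}{586}$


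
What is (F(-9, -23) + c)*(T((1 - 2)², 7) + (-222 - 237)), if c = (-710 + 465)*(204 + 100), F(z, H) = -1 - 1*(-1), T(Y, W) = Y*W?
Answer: 33664960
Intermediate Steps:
T(Y, W) = W*Y
F(z, H) = 0 (F(z, H) = -1 + 1 = 0)
c = -74480 (c = -245*304 = -74480)
(F(-9, -23) + c)*(T((1 - 2)², 7) + (-222 - 237)) = (0 - 74480)*(7*(1 - 2)² + (-222 - 237)) = -74480*(7*(-1)² - 459) = -74480*(7*1 - 459) = -74480*(7 - 459) = -74480*(-452) = 33664960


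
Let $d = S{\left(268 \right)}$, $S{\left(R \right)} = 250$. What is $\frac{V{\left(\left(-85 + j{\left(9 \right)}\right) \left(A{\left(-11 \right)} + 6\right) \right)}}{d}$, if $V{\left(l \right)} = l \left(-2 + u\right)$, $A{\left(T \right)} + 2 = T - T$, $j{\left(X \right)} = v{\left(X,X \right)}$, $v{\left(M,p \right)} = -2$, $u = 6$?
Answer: $- \frac{696}{125} \approx -5.568$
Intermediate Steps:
$j{\left(X \right)} = -2$
$A{\left(T \right)} = -2$ ($A{\left(T \right)} = -2 + \left(T - T\right) = -2 + 0 = -2$)
$V{\left(l \right)} = 4 l$ ($V{\left(l \right)} = l \left(-2 + 6\right) = l 4 = 4 l$)
$d = 250$
$\frac{V{\left(\left(-85 + j{\left(9 \right)}\right) \left(A{\left(-11 \right)} + 6\right) \right)}}{d} = \frac{4 \left(-85 - 2\right) \left(-2 + 6\right)}{250} = 4 \left(\left(-87\right) 4\right) \frac{1}{250} = 4 \left(-348\right) \frac{1}{250} = \left(-1392\right) \frac{1}{250} = - \frac{696}{125}$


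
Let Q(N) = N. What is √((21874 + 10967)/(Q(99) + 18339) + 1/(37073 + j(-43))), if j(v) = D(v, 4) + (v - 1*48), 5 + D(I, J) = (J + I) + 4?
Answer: √5738720846633565/56761383 ≈ 1.3346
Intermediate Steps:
D(I, J) = -1 + I + J (D(I, J) = -5 + ((J + I) + 4) = -5 + ((I + J) + 4) = -5 + (4 + I + J) = -1 + I + J)
j(v) = -45 + 2*v (j(v) = (-1 + v + 4) + (v - 1*48) = (3 + v) + (v - 48) = (3 + v) + (-48 + v) = -45 + 2*v)
√((21874 + 10967)/(Q(99) + 18339) + 1/(37073 + j(-43))) = √((21874 + 10967)/(99 + 18339) + 1/(37073 + (-45 + 2*(-43)))) = √(32841/18438 + 1/(37073 + (-45 - 86))) = √(32841*(1/18438) + 1/(37073 - 131)) = √(10947/6146 + 1/36942) = √(101102555/56761383) = √5738720846633565/56761383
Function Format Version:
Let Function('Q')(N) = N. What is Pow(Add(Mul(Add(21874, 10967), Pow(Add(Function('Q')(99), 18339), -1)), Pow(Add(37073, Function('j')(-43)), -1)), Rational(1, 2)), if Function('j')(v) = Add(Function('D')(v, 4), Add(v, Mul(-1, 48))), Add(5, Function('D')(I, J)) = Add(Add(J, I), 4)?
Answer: Mul(Rational(1, 56761383), Pow(5738720846633565, Rational(1, 2))) ≈ 1.3346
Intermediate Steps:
Function('D')(I, J) = Add(-1, I, J) (Function('D')(I, J) = Add(-5, Add(Add(J, I), 4)) = Add(-5, Add(Add(I, J), 4)) = Add(-5, Add(4, I, J)) = Add(-1, I, J))
Function('j')(v) = Add(-45, Mul(2, v)) (Function('j')(v) = Add(Add(-1, v, 4), Add(v, Mul(-1, 48))) = Add(Add(3, v), Add(v, -48)) = Add(Add(3, v), Add(-48, v)) = Add(-45, Mul(2, v)))
Pow(Add(Mul(Add(21874, 10967), Pow(Add(Function('Q')(99), 18339), -1)), Pow(Add(37073, Function('j')(-43)), -1)), Rational(1, 2)) = Pow(Add(Mul(Add(21874, 10967), Pow(Add(99, 18339), -1)), Pow(Add(37073, Add(-45, Mul(2, -43))), -1)), Rational(1, 2)) = Pow(Add(Mul(32841, Pow(18438, -1)), Pow(Add(37073, Add(-45, -86)), -1)), Rational(1, 2)) = Pow(Add(Mul(32841, Rational(1, 18438)), Pow(Add(37073, -131), -1)), Rational(1, 2)) = Pow(Add(Rational(10947, 6146), Pow(36942, -1)), Rational(1, 2)) = Pow(Add(Rational(10947, 6146), Rational(1, 36942)), Rational(1, 2)) = Pow(Rational(101102555, 56761383), Rational(1, 2)) = Mul(Rational(1, 56761383), Pow(5738720846633565, Rational(1, 2)))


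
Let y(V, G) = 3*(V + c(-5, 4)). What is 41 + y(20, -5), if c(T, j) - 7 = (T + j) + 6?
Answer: 137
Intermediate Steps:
c(T, j) = 13 + T + j (c(T, j) = 7 + ((T + j) + 6) = 7 + (6 + T + j) = 13 + T + j)
y(V, G) = 36 + 3*V (y(V, G) = 3*(V + (13 - 5 + 4)) = 3*(V + 12) = 3*(12 + V) = 36 + 3*V)
41 + y(20, -5) = 41 + (36 + 3*20) = 41 + (36 + 60) = 41 + 96 = 137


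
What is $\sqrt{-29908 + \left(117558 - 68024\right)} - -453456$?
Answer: $453456 + \sqrt{19626} \approx 4.536 \cdot 10^{5}$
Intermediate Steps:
$\sqrt{-29908 + \left(117558 - 68024\right)} - -453456 = \sqrt{-29908 + \left(117558 - 68024\right)} + 453456 = \sqrt{-29908 + 49534} + 453456 = \sqrt{19626} + 453456 = 453456 + \sqrt{19626}$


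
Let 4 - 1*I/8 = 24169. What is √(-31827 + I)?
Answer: I*√225147 ≈ 474.5*I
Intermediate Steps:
I = -193320 (I = 32 - 8*24169 = 32 - 193352 = -193320)
√(-31827 + I) = √(-31827 - 193320) = √(-225147) = I*√225147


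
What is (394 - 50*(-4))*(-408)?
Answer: -242352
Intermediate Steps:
(394 - 50*(-4))*(-408) = (394 + 200)*(-408) = 594*(-408) = -242352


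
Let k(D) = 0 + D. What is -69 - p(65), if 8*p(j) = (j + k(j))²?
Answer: -4363/2 ≈ -2181.5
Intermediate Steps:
k(D) = D
p(j) = j²/2 (p(j) = (j + j)²/8 = (2*j)²/8 = (4*j²)/8 = j²/2)
-69 - p(65) = -69 - 65²/2 = -69 - 4225/2 = -4363/2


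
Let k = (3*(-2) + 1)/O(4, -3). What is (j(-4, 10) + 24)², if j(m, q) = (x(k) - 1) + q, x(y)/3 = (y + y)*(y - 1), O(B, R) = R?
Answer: 14161/9 ≈ 1573.4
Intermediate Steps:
k = 5/3 (k = (3*(-2) + 1)/(-3) = (-6 + 1)*(-⅓) = -5*(-⅓) = 5/3 ≈ 1.6667)
x(y) = 6*y*(-1 + y) (x(y) = 3*((y + y)*(y - 1)) = 3*((2*y)*(-1 + y)) = 3*(2*y*(-1 + y)) = 6*y*(-1 + y))
j(m, q) = 17/3 + q (j(m, q) = (6*(5/3)*(-1 + 5/3) - 1) + q = (6*(5/3)*(⅔) - 1) + q = (20/3 - 1) + q = 17/3 + q)
(j(-4, 10) + 24)² = ((17/3 + 10) + 24)² = (47/3 + 24)² = (119/3)² = 14161/9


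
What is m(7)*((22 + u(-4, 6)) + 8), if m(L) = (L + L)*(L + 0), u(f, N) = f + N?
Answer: 3136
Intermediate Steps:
u(f, N) = N + f
m(L) = 2*L**2 (m(L) = (2*L)*L = 2*L**2)
m(7)*((22 + u(-4, 6)) + 8) = (2*7**2)*((22 + (6 - 4)) + 8) = (2*49)*((22 + 2) + 8) = 98*(24 + 8) = 98*32 = 3136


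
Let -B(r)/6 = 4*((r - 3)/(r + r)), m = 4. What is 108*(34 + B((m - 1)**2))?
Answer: 2808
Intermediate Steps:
B(r) = -12*(-3 + r)/r (B(r) = -24*(r - 3)/(r + r) = -24*(-3 + r)/((2*r)) = -24*(-3 + r)*(1/(2*r)) = -24*(-3 + r)/(2*r) = -12*(-3 + r)/r)
108*(34 + B((m - 1)**2)) = 108*(34 + (-12 + 36/((4 - 1)**2))) = 108*(34 + (-12 + 36/(3**2))) = 108*(34 + (-12 + 36/9)) = 108*(34 + (-12 + 36*(1/9))) = 108*(34 + (-12 + 4)) = 108*(34 - 8) = 108*26 = 2808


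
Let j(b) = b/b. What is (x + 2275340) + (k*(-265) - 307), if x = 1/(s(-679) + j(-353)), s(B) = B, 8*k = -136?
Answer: 1545526763/678 ≈ 2.2795e+6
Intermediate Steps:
k = -17 (k = (⅛)*(-136) = -17)
j(b) = 1
x = -1/678 (x = 1/(-679 + 1) = 1/(-678) = -1/678 ≈ -0.0014749)
(x + 2275340) + (k*(-265) - 307) = (-1/678 + 2275340) + (-17*(-265) - 307) = 1542680519/678 + (4505 - 307) = 1542680519/678 + 4198 = 1545526763/678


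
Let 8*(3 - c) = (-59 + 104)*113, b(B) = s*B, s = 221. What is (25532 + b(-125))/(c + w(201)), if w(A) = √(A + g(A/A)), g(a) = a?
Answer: 84741384/25600793 + 133952*√202/25600793 ≈ 3.3845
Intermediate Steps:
w(A) = √(1 + A) (w(A) = √(A + A/A) = √(A + 1) = √(1 + A))
b(B) = 221*B
c = -5061/8 (c = 3 - (-59 + 104)*113/8 = 3 - 45*113/8 = 3 - ⅛*5085 = 3 - 5085/8 = -5061/8 ≈ -632.63)
(25532 + b(-125))/(c + w(201)) = (25532 + 221*(-125))/(-5061/8 + √(1 + 201)) = (25532 - 27625)/(-5061/8 + √202) = -2093/(-5061/8 + √202)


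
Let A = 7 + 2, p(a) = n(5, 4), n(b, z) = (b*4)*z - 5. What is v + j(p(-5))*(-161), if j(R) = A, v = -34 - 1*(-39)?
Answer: -1444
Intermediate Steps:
n(b, z) = -5 + 4*b*z (n(b, z) = (4*b)*z - 5 = 4*b*z - 5 = -5 + 4*b*z)
p(a) = 75 (p(a) = -5 + 4*5*4 = -5 + 80 = 75)
v = 5 (v = -34 + 39 = 5)
A = 9
j(R) = 9
v + j(p(-5))*(-161) = 5 + 9*(-161) = 5 - 1449 = -1444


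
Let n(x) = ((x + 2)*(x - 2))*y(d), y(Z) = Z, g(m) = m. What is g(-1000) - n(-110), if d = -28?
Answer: 337688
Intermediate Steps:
n(x) = -28*(-2 + x)*(2 + x) (n(x) = ((x + 2)*(x - 2))*(-28) = ((2 + x)*(-2 + x))*(-28) = ((-2 + x)*(2 + x))*(-28) = -28*(-2 + x)*(2 + x))
g(-1000) - n(-110) = -1000 - (112 - 28*(-110)**2) = -1000 - (112 - 28*12100) = -1000 - (112 - 338800) = -1000 - 1*(-338688) = -1000 + 338688 = 337688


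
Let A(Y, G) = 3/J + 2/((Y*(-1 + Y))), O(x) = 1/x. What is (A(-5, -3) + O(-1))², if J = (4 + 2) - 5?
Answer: 961/225 ≈ 4.2711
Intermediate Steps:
J = 1 (J = 6 - 5 = 1)
A(Y, G) = 3 + 2/(Y*(-1 + Y)) (A(Y, G) = 3/1 + 2/((Y*(-1 + Y))) = 3*1 + 2*(1/(Y*(-1 + Y))) = 3 + 2/(Y*(-1 + Y)))
(A(-5, -3) + O(-1))² = ((2 - 3*(-5) + 3*(-5)²)/((-5)*(-1 - 5)) + 1/(-1))² = (-⅕*(2 + 15 + 3*25)/(-6) - 1)² = (-⅕*(-⅙)*(2 + 15 + 75) - 1)² = (-⅕*(-⅙)*92 - 1)² = (46/15 - 1)² = (31/15)² = 961/225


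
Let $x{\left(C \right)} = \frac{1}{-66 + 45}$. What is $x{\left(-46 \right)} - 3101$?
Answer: $- \frac{65122}{21} \approx -3101.0$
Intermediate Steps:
$x{\left(C \right)} = - \frac{1}{21}$ ($x{\left(C \right)} = \frac{1}{-21} = - \frac{1}{21}$)
$x{\left(-46 \right)} - 3101 = - \frac{1}{21} - 3101 = - \frac{65122}{21}$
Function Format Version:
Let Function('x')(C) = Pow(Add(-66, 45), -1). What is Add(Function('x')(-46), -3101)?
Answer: Rational(-65122, 21) ≈ -3101.0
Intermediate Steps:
Function('x')(C) = Rational(-1, 21) (Function('x')(C) = Pow(-21, -1) = Rational(-1, 21))
Add(Function('x')(-46), -3101) = Add(Rational(-1, 21), -3101) = Rational(-65122, 21)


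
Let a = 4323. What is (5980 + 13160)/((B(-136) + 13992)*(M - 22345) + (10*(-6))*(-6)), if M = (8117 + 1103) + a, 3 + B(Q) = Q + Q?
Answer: -3190/20122779 ≈ -0.00015853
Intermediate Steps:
B(Q) = -3 + 2*Q (B(Q) = -3 + (Q + Q) = -3 + 2*Q)
M = 13543 (M = (8117 + 1103) + 4323 = 9220 + 4323 = 13543)
(5980 + 13160)/((B(-136) + 13992)*(M - 22345) + (10*(-6))*(-6)) = (5980 + 13160)/(((-3 + 2*(-136)) + 13992)*(13543 - 22345) + (10*(-6))*(-6)) = 19140/(((-3 - 272) + 13992)*(-8802) - 60*(-6)) = 19140/((-275 + 13992)*(-8802) + 360) = 19140/(13717*(-8802) + 360) = 19140/(-120737034 + 360) = 19140/(-120736674) = 19140*(-1/120736674) = -3190/20122779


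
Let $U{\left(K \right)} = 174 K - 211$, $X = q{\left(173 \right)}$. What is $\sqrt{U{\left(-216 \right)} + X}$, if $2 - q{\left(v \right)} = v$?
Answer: $i \sqrt{37966} \approx 194.85 i$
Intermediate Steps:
$q{\left(v \right)} = 2 - v$
$X = -171$ ($X = 2 - 173 = -171$)
$U{\left(K \right)} = -211 + 174 K$
$\sqrt{U{\left(-216 \right)} + X} = \sqrt{\left(-211 + 174 \left(-216\right)\right) - 171} = \sqrt{\left(-211 - 37584\right) - 171} = \sqrt{-37795 - 171} = \sqrt{-37966} = i \sqrt{37966}$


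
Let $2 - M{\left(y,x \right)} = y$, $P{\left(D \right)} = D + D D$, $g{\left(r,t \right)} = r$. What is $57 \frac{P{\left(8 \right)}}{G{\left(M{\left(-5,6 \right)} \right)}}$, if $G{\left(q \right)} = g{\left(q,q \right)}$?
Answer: $\frac{4104}{7} \approx 586.29$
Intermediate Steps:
$P{\left(D \right)} = D + D^{2}$
$M{\left(y,x \right)} = 2 - y$
$G{\left(q \right)} = q$
$57 \frac{P{\left(8 \right)}}{G{\left(M{\left(-5,6 \right)} \right)}} = 57 \frac{8 \left(1 + 8\right)}{2 - -5} = 57 \frac{8 \cdot 9}{2 + 5} = 57 \cdot \frac{72}{7} = \frac{4104}{7}$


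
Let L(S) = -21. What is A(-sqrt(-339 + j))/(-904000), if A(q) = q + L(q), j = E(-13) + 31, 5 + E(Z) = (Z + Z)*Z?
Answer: 13/452000 ≈ 2.8761e-5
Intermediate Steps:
E(Z) = -5 + 2*Z**2 (E(Z) = -5 + (Z + Z)*Z = -5 + (2*Z)*Z = -5 + 2*Z**2)
j = 364 (j = (-5 + 2*(-13)**2) + 31 = (-5 + 2*169) + 31 = (-5 + 338) + 31 = 333 + 31 = 364)
A(q) = -21 + q (A(q) = q - 21 = -21 + q)
A(-sqrt(-339 + j))/(-904000) = (-21 - sqrt(-339 + 364))/(-904000) = (-21 - sqrt(25))*(-1/904000) = (-21 - 1*5)*(-1/904000) = (-21 - 5)*(-1/904000) = -26*(-1/904000) = 13/452000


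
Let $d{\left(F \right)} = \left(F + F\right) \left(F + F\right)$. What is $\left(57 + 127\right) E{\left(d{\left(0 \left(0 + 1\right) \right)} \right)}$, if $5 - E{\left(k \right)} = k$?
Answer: $920$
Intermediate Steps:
$d{\left(F \right)} = 4 F^{2}$ ($d{\left(F \right)} = 2 F 2 F = 4 F^{2}$)
$E{\left(k \right)} = 5 - k$
$\left(57 + 127\right) E{\left(d{\left(0 \left(0 + 1\right) \right)} \right)} = \left(57 + 127\right) \left(5 - 4 \left(0 \left(0 + 1\right)\right)^{2}\right) = 184 \left(5 - 4 \left(0 \cdot 1\right)^{2}\right) = 184 \left(5 - 4 \cdot 0^{2}\right) = 184 \left(5 - 4 \cdot 0\right) = 184 \left(5 - 0\right) = 184 \left(5 + 0\right) = 184 \cdot 5 = 920$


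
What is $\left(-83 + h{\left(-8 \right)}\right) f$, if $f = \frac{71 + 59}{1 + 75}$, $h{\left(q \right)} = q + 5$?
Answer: $- \frac{2795}{19} \approx -147.11$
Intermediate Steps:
$h{\left(q \right)} = 5 + q$
$f = \frac{65}{38}$ ($f = \frac{130}{76} = 130 \cdot \frac{1}{76} = \frac{65}{38} \approx 1.7105$)
$\left(-83 + h{\left(-8 \right)}\right) f = \left(-83 + \left(5 - 8\right)\right) \frac{65}{38} = \left(-83 - 3\right) \frac{65}{38} = \left(-86\right) \frac{65}{38} = - \frac{2795}{19}$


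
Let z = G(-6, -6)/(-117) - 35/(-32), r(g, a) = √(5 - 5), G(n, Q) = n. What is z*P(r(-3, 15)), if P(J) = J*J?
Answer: 0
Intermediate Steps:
r(g, a) = 0 (r(g, a) = √0 = 0)
P(J) = J²
z = 1429/1248 (z = -6/(-117) - 35/(-32) = -6*(-1/117) - 35*(-1/32) = 2/39 + 35/32 = 1429/1248 ≈ 1.1450)
z*P(r(-3, 15)) = (1429/1248)*0² = (1429/1248)*0 = 0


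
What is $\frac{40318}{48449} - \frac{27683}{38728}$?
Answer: $\frac{4685571}{39921976} \approx 0.11737$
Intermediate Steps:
$\frac{40318}{48449} - \frac{27683}{38728} = 40318 \cdot \frac{1}{48449} - \frac{589}{824} = \frac{40318}{48449} - \frac{589}{824} = \frac{4685571}{39921976}$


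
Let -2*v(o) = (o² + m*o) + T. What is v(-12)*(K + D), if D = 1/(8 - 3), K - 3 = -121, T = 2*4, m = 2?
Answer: 37696/5 ≈ 7539.2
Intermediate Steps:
T = 8
K = -118 (K = 3 - 121 = -118)
D = ⅕ (D = 1/5 = ⅕ ≈ 0.20000)
v(o) = -4 - o - o²/2 (v(o) = -((o² + 2*o) + 8)/2 = -(8 + o² + 2*o)/2 = -4 - o - o²/2)
v(-12)*(K + D) = (-4 - 1*(-12) - ½*(-12)²)*(-118 + ⅕) = (-4 + 12 - ½*144)*(-589/5) = (-4 + 12 - 72)*(-589/5) = -64*(-589/5) = 37696/5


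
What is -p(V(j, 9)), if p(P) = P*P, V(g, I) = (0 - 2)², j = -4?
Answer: -16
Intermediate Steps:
V(g, I) = 4 (V(g, I) = (-2)² = 4)
p(P) = P²
-p(V(j, 9)) = -1*4² = -1*16 = -16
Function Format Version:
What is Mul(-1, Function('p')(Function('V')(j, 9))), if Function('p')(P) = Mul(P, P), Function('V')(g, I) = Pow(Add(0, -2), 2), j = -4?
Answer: -16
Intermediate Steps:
Function('V')(g, I) = 4 (Function('V')(g, I) = Pow(-2, 2) = 4)
Function('p')(P) = Pow(P, 2)
Mul(-1, Function('p')(Function('V')(j, 9))) = Mul(-1, Pow(4, 2)) = Mul(-1, 16) = -16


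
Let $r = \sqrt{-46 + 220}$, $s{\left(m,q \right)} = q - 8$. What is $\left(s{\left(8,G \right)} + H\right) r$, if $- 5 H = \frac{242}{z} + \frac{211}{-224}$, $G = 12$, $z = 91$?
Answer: $\frac{53239 \sqrt{174}}{14560} \approx 48.233$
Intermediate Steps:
$s{\left(m,q \right)} = -8 + q$ ($s{\left(m,q \right)} = q - 8 = -8 + q$)
$H = - \frac{5001}{14560}$ ($H = - \frac{\frac{242}{91} + \frac{211}{-224}}{5} = - \frac{242 \cdot \frac{1}{91} + 211 \left(- \frac{1}{224}\right)}{5} = - \frac{\frac{242}{91} - \frac{211}{224}}{5} = \left(- \frac{1}{5}\right) \frac{5001}{2912} = - \frac{5001}{14560} \approx -0.34348$)
$r = \sqrt{174} \approx 13.191$
$\left(s{\left(8,G \right)} + H\right) r = \left(\left(-8 + 12\right) - \frac{5001}{14560}\right) \sqrt{174} = \left(4 - \frac{5001}{14560}\right) \sqrt{174} = \frac{53239 \sqrt{174}}{14560}$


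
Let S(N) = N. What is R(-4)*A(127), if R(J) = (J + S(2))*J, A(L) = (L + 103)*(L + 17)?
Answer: 264960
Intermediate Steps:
A(L) = (17 + L)*(103 + L) (A(L) = (103 + L)*(17 + L) = (17 + L)*(103 + L))
R(J) = J*(2 + J) (R(J) = (J + 2)*J = (2 + J)*J = J*(2 + J))
R(-4)*A(127) = (-4*(2 - 4))*(1751 + 127² + 120*127) = (-4*(-2))*(1751 + 16129 + 15240) = 8*33120 = 264960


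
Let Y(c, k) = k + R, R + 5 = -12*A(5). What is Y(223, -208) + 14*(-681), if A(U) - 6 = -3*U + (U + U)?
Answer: -9759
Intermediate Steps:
A(U) = 6 - U (A(U) = 6 + (-3*U + (U + U)) = 6 + (-3*U + 2*U) = 6 - U)
R = -17 (R = -5 - 12*(6 - 1*5) = -5 - 12*(6 - 5) = -5 - 12*1 = -5 - 12 = -17)
Y(c, k) = -17 + k (Y(c, k) = k - 17 = -17 + k)
Y(223, -208) + 14*(-681) = (-17 - 208) + 14*(-681) = -225 - 9534 = -9759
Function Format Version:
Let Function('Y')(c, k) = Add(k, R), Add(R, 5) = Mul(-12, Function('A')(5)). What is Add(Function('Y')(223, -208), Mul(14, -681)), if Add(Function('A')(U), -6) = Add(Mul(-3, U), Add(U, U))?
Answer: -9759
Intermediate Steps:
Function('A')(U) = Add(6, Mul(-1, U)) (Function('A')(U) = Add(6, Add(Mul(-3, U), Add(U, U))) = Add(6, Add(Mul(-3, U), Mul(2, U))) = Add(6, Mul(-1, U)))
R = -17 (R = Add(-5, Mul(-12, Add(6, Mul(-1, 5)))) = Add(-5, Mul(-12, Add(6, -5))) = Add(-5, Mul(-12, 1)) = Add(-5, -12) = -17)
Function('Y')(c, k) = Add(-17, k) (Function('Y')(c, k) = Add(k, -17) = Add(-17, k))
Add(Function('Y')(223, -208), Mul(14, -681)) = Add(Add(-17, -208), Mul(14, -681)) = Add(-225, -9534) = -9759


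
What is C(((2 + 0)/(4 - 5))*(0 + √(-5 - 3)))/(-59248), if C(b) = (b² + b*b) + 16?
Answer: 3/3703 ≈ 0.00081015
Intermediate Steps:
C(b) = 16 + 2*b² (C(b) = (b² + b²) + 16 = 2*b² + 16 = 16 + 2*b²)
C(((2 + 0)/(4 - 5))*(0 + √(-5 - 3)))/(-59248) = (16 + 2*(((2 + 0)/(4 - 5))*(0 + √(-5 - 3)))²)/(-59248) = (16 + 2*((2/(-1))*(0 + √(-8)))²)*(-1/59248) = (16 + 2*((2*(-1))*(0 + 2*I*√2))²)*(-1/59248) = (16 + 2*(-4*I*√2)²)*(-1/59248) = (16 + 2*(-32))*(-1/59248) = (16 - 64)*(-1/59248) = -48*(-1/59248) = 3/3703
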